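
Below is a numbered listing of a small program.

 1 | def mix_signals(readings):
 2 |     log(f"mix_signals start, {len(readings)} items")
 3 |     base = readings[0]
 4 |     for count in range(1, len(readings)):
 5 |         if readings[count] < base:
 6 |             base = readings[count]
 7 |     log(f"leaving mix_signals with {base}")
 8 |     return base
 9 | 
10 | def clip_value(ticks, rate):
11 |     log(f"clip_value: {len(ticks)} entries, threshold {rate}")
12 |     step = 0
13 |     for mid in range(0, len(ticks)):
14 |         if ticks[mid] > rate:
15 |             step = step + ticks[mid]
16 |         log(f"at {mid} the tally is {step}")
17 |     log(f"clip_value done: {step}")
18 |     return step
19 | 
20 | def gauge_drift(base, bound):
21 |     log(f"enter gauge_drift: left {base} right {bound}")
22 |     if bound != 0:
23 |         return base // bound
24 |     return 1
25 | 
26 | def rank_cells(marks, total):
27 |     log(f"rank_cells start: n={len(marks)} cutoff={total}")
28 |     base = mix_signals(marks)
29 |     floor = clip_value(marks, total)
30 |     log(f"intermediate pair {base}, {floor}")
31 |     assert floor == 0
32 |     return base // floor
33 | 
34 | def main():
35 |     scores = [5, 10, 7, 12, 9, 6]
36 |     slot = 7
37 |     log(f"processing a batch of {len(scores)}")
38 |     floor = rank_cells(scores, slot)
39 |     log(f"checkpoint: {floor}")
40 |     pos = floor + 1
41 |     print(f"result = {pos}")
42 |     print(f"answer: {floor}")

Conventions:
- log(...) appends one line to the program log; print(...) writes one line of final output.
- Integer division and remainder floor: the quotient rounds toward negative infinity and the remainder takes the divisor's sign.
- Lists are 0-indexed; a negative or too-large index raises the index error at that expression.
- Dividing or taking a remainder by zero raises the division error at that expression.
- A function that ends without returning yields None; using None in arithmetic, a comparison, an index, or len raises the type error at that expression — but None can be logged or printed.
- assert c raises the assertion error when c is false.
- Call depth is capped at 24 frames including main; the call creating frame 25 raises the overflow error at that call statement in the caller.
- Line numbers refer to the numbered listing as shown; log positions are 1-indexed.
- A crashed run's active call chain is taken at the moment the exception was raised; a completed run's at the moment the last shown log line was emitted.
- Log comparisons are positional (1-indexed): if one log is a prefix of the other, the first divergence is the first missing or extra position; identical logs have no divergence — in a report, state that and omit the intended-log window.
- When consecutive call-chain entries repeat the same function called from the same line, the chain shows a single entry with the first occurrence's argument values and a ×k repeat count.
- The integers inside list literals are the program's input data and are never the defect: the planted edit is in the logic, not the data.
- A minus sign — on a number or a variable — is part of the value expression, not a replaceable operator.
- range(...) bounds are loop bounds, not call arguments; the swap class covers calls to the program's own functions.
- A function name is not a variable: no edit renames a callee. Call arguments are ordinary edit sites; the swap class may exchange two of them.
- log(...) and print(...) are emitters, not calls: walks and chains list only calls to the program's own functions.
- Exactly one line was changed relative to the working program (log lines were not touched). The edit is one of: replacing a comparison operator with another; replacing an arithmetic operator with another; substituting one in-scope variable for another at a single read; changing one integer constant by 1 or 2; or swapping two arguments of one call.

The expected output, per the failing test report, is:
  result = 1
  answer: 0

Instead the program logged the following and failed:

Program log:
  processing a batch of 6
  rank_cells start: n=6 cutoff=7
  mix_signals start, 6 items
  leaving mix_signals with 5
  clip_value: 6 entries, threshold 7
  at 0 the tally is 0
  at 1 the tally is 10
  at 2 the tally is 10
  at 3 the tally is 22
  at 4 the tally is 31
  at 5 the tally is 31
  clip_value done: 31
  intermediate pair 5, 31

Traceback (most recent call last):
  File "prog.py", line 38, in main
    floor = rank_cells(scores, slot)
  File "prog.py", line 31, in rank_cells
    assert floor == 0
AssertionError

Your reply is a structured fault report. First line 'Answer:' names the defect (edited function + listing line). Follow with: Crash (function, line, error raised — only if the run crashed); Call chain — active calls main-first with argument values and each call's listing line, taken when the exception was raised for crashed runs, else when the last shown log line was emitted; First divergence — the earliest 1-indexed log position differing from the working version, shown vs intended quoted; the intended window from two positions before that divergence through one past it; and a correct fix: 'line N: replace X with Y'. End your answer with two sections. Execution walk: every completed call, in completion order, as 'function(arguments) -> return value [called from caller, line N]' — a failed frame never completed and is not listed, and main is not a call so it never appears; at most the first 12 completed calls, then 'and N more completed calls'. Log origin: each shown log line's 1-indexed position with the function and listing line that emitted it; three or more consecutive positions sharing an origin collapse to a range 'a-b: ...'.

Answer: the defect is in rank_cells at line 31.
The tell: The log ends early — 13 lines, where the working version next logs 'checkpoint: 0'.
Crash: rank_cells, line 31, AssertionError.
Call chain: main -> rank_cells([5, 10, 7, 12, 9, 6], 7) (called at line 38).
First divergence: position 14; the shown log stops at 13 lines while the working version next logs 'checkpoint: 0'.
Intended log window:
  12: clip_value done: 31
  13: intermediate pair 5, 31
  14: checkpoint: 0
Execution walk:
  mix_signals([5, 10, 7, 12, 9, 6]) -> 5  [called from rank_cells, line 28]
  clip_value([5, 10, 7, 12, 9, 6], 7) -> 31  [called from rank_cells, line 29]
Origin of each log line:
  1: emitted by main (line 37)
  2: emitted by rank_cells (line 27)
  3: emitted by mix_signals (line 2)
  4: emitted by mix_signals (line 7)
  5: emitted by clip_value (line 11)
  6-11: emitted by clip_value (line 16)
  12: emitted by clip_value (line 17)
  13: emitted by rank_cells (line 30)
A correct fix: line 31: replace `==` with `>`.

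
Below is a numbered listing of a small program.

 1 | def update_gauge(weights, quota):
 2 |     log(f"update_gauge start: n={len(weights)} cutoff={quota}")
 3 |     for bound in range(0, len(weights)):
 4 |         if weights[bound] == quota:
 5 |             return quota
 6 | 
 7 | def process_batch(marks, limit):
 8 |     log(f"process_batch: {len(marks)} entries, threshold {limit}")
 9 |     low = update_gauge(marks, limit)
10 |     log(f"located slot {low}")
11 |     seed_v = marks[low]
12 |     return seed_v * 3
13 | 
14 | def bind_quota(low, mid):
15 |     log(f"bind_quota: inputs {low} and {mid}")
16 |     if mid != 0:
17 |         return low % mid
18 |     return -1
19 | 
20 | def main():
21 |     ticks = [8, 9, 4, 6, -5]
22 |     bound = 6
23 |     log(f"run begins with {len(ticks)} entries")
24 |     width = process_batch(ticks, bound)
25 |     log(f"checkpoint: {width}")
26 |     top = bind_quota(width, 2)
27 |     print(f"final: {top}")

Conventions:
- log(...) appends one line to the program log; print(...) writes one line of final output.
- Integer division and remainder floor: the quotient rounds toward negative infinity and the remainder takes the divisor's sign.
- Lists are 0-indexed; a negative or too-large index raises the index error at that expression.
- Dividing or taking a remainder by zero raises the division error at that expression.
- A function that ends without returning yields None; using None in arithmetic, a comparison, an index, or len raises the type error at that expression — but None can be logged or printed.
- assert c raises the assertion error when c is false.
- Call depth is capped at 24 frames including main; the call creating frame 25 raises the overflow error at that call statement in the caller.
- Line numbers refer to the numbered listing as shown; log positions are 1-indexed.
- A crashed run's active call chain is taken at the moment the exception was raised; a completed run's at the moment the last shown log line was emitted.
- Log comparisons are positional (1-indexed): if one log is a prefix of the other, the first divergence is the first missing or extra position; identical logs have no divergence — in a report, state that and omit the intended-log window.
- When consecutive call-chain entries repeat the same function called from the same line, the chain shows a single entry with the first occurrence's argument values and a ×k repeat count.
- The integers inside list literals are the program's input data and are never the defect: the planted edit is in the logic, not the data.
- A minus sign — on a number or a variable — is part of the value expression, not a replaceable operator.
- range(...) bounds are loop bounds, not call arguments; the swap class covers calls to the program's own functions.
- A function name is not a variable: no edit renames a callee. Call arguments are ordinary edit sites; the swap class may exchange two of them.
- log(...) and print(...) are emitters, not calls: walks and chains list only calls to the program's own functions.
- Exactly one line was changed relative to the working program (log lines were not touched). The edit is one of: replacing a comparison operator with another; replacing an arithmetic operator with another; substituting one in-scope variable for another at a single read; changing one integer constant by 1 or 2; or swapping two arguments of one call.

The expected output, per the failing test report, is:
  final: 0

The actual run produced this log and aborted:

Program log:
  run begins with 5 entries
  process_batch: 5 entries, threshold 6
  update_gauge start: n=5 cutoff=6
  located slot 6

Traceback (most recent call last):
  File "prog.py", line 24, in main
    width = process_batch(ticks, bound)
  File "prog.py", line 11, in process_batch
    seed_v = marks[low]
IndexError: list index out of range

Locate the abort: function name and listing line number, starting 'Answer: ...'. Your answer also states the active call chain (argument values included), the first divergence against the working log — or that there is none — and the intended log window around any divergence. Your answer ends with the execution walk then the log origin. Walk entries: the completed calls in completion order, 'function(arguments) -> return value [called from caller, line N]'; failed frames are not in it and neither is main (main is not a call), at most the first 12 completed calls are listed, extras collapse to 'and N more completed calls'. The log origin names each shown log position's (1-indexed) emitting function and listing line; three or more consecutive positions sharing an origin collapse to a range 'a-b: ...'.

Answer: the error was raised in process_batch, line 11.
Core observation: Everything matches until log position 4, which reads 'located slot 6' in place of 'located slot 3'.
Call chain: main -> process_batch([8, 9, 4, 6, -5], 6) (called at line 24).
First divergence: position 4; shown 'located slot 6' vs intended 'located slot 3'.
Intended log window:
  2: process_batch: 5 entries, threshold 6
  3: update_gauge start: n=5 cutoff=6
  4: located slot 3
  5: checkpoint: 18
Execution walk:
  update_gauge([8, 9, 4, 6, -5], 6) -> 6  [called from process_batch, line 9]
Origin of each log line:
  1: emitted by main (line 23)
  2: emitted by process_batch (line 8)
  3: emitted by update_gauge (line 2)
  4: emitted by process_batch (line 10)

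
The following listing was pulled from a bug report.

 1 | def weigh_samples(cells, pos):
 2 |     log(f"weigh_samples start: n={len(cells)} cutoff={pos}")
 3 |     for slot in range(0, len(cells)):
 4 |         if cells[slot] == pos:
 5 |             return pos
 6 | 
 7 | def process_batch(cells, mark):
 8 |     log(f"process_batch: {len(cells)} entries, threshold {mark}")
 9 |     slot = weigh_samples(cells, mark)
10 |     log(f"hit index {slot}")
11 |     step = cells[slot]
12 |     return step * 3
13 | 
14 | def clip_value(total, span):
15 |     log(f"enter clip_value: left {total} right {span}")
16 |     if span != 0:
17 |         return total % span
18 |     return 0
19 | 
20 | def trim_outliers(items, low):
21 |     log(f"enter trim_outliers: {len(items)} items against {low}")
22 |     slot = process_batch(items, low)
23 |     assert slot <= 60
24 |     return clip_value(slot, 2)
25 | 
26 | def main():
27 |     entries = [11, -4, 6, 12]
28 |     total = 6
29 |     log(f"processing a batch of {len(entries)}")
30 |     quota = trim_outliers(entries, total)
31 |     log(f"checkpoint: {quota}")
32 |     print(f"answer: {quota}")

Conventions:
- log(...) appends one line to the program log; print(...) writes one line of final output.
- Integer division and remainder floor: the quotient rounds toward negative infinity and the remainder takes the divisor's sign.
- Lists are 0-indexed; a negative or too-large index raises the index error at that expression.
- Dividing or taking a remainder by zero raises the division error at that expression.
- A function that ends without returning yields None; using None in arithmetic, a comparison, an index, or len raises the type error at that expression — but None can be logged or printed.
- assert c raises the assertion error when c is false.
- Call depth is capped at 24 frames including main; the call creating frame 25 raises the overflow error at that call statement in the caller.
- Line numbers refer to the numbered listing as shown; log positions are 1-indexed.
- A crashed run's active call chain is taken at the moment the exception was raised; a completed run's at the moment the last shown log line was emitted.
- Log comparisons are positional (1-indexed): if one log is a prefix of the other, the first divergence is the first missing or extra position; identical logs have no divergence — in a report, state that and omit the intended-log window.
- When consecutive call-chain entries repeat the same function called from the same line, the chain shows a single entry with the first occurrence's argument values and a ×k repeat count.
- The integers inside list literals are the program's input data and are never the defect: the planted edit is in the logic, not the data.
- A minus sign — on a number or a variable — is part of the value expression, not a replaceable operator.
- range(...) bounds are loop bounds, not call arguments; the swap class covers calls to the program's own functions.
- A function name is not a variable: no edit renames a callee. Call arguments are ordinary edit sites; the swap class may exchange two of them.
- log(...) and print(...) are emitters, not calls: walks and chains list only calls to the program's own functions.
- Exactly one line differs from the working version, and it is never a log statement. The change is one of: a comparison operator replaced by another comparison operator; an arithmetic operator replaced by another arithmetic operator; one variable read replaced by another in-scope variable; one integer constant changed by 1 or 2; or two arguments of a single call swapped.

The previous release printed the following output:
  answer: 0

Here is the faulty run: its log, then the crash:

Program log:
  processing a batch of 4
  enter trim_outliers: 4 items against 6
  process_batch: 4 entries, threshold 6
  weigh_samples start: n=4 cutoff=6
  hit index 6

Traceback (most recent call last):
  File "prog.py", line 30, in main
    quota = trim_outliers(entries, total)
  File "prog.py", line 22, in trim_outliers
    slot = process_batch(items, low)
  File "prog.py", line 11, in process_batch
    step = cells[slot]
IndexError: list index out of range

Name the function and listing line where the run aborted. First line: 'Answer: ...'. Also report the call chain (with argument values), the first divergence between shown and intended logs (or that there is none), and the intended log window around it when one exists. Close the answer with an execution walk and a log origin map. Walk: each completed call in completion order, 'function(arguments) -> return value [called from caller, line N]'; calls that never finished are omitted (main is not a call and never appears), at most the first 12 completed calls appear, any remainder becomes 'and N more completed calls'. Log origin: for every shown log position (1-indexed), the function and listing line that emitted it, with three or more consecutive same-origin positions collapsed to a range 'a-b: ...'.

Answer: the error was raised in process_batch, line 11.
Key observation: The log first diverges at position 5: the faulty run prints 'hit index 6' where the working version prints 'hit index 2'.
Call chain: main -> trim_outliers([11, -4, 6, 12], 6) (called at line 30) -> process_batch([11, -4, 6, 12], 6) (called at line 22).
First divergence: at position 5 the run shows 'hit index 6' where the working version logs 'hit index 2'.
Intended log window:
  3: process_batch: 4 entries, threshold 6
  4: weigh_samples start: n=4 cutoff=6
  5: hit index 2
  6: enter clip_value: left 18 right 2
Execution walk:
  weigh_samples([11, -4, 6, 12], 6) -> 6  [called from process_batch, line 9]
Log origins:
  1: logged in main at line 29
  2: logged in trim_outliers at line 21
  3: logged in process_batch at line 8
  4: logged in weigh_samples at line 2
  5: logged in process_batch at line 10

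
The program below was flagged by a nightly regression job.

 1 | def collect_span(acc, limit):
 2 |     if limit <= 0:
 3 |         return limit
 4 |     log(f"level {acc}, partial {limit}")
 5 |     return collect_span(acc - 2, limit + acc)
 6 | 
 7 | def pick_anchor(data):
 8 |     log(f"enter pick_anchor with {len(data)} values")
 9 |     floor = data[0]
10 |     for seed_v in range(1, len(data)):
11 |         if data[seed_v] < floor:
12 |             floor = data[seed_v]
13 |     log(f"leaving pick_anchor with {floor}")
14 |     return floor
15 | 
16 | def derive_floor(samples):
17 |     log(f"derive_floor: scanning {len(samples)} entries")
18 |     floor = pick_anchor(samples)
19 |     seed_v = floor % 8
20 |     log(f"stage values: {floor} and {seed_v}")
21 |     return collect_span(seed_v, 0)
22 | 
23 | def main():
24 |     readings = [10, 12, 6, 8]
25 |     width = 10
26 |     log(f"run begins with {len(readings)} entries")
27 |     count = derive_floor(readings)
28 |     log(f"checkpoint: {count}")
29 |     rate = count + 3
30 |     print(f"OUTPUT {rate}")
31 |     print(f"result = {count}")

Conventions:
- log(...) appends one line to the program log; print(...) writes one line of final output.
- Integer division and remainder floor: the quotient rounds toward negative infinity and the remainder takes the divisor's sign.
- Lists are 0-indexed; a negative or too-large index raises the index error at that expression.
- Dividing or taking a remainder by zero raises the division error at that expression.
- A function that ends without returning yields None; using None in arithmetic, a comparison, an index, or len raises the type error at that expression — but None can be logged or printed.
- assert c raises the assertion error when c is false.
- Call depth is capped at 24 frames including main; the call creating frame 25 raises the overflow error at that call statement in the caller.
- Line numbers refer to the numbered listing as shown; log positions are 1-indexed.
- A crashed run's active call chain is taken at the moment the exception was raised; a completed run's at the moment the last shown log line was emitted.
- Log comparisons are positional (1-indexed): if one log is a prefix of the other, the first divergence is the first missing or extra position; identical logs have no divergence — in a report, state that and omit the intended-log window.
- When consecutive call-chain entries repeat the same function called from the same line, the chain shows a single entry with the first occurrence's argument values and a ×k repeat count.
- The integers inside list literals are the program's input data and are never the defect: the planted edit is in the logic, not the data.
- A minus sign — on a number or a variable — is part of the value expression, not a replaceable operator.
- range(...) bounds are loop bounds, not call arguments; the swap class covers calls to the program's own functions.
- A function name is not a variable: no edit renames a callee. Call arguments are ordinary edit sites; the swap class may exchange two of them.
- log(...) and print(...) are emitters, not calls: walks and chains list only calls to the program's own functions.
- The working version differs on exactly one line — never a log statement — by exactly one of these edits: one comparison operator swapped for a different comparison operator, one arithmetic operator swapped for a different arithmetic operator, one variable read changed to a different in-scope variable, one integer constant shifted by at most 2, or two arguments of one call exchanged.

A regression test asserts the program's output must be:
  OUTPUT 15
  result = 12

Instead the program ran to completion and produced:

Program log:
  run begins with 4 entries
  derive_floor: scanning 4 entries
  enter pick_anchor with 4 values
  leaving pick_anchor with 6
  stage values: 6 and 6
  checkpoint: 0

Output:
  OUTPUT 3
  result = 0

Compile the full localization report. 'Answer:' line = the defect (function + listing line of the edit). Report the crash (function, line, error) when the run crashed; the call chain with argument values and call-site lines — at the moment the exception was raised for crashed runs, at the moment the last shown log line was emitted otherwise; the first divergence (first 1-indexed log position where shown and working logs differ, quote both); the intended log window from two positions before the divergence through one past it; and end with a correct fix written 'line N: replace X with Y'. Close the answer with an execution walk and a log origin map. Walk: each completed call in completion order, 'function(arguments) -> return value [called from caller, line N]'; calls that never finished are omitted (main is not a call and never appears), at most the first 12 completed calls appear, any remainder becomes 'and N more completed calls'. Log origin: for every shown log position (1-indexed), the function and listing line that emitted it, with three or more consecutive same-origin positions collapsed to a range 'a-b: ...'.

Answer: the defect is in collect_span at line 2.
Key fact: The log first diverges at position 6: the faulty run prints 'checkpoint: 0' where the working version prints 'level 6, partial 0'.
Call chain: main.
First divergence: position 6 — shown 'checkpoint: 0', intended 'level 6, partial 0'.
Intended log window:
  4: leaving pick_anchor with 6
  5: stage values: 6 and 6
  6: level 6, partial 0
  7: level 4, partial 6
Execution walk:
  pick_anchor([10, 12, 6, 8]) -> 6  [called from derive_floor, line 18]
  collect_span(6, 0) -> 0  [called from derive_floor, line 21]
  derive_floor([10, 12, 6, 8]) -> 0  [called from main, line 27]
Log origin:
  1: logged in main at line 26
  2: logged in derive_floor at line 17
  3: logged in pick_anchor at line 8
  4: logged in pick_anchor at line 13
  5: logged in derive_floor at line 20
  6: logged in main at line 28
A correct fix: line 2: replace `limit` with `acc`.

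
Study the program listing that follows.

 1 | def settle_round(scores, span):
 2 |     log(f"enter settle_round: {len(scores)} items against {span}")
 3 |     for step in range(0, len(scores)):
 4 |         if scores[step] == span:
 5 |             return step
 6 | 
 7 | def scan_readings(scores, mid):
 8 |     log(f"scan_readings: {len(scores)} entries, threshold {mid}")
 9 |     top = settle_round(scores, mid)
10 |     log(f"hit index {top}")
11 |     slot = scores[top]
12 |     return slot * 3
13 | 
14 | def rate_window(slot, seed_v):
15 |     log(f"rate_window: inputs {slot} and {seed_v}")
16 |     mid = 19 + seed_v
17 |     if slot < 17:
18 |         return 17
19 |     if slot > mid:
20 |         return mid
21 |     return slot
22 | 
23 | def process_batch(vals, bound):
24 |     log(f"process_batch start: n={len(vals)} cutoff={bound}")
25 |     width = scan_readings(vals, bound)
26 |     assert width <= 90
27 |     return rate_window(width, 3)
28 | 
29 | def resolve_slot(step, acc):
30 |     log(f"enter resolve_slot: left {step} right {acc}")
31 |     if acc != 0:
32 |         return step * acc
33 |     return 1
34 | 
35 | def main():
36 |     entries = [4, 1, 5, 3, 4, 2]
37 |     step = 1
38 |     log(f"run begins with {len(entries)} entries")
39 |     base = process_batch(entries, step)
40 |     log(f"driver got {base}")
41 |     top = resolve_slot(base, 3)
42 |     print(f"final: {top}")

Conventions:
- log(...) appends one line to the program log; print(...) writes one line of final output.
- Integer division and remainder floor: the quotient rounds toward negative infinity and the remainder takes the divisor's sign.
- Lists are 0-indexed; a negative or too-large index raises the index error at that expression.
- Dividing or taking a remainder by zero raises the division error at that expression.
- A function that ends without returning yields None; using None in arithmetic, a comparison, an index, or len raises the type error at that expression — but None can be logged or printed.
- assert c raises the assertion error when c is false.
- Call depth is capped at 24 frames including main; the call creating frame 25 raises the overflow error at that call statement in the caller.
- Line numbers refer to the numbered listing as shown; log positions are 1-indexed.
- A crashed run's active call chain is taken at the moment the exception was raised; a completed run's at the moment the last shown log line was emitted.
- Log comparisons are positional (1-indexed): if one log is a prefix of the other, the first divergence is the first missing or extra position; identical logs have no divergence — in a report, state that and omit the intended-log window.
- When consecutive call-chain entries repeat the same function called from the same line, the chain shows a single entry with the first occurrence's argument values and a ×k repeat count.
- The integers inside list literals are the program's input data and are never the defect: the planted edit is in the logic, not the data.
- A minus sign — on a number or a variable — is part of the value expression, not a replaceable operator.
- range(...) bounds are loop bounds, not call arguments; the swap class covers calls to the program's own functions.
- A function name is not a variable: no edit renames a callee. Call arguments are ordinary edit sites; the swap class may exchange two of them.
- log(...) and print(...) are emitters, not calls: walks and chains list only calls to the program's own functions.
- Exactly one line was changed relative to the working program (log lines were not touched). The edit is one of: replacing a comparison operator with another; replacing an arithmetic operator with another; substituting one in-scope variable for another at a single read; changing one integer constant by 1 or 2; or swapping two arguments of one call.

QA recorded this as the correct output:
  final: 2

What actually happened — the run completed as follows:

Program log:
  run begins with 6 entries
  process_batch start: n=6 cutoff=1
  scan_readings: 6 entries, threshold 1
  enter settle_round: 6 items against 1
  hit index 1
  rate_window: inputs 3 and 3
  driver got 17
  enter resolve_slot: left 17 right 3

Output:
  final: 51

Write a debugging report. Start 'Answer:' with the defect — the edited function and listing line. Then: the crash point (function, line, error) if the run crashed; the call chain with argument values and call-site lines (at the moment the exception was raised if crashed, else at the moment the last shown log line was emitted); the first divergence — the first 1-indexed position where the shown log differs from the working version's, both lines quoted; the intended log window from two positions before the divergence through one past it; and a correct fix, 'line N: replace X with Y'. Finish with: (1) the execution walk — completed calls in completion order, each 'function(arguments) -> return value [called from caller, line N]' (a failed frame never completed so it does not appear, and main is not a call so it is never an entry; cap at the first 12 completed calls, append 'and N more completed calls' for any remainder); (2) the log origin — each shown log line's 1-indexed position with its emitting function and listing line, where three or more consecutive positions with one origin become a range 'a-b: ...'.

Answer: the defect is in resolve_slot at line 32.
Key observation: Log streams are identical — the defect surfaces only in the printed output.
Call chain: main -> resolve_slot(17, 3) (called at line 41).
First divergence: there is none — every log position agrees.
Execution walk:
  settle_round([4, 1, 5, 3, 4, 2], 1) -> 1  [called from scan_readings, line 9]
  scan_readings([4, 1, 5, 3, 4, 2], 1) -> 3  [called from process_batch, line 25]
  rate_window(3, 3) -> 17  [called from process_batch, line 27]
  process_batch([4, 1, 5, 3, 4, 2], 1) -> 17  [called from main, line 39]
  resolve_slot(17, 3) -> 51  [called from main, line 41]
Log origins:
  1: from main, line 38
  2: from process_batch, line 24
  3: from scan_readings, line 8
  4: from settle_round, line 2
  5: from scan_readings, line 10
  6: from rate_window, line 15
  7: from main, line 40
  8: from resolve_slot, line 30
A correct fix: line 32: replace `*` with `%`.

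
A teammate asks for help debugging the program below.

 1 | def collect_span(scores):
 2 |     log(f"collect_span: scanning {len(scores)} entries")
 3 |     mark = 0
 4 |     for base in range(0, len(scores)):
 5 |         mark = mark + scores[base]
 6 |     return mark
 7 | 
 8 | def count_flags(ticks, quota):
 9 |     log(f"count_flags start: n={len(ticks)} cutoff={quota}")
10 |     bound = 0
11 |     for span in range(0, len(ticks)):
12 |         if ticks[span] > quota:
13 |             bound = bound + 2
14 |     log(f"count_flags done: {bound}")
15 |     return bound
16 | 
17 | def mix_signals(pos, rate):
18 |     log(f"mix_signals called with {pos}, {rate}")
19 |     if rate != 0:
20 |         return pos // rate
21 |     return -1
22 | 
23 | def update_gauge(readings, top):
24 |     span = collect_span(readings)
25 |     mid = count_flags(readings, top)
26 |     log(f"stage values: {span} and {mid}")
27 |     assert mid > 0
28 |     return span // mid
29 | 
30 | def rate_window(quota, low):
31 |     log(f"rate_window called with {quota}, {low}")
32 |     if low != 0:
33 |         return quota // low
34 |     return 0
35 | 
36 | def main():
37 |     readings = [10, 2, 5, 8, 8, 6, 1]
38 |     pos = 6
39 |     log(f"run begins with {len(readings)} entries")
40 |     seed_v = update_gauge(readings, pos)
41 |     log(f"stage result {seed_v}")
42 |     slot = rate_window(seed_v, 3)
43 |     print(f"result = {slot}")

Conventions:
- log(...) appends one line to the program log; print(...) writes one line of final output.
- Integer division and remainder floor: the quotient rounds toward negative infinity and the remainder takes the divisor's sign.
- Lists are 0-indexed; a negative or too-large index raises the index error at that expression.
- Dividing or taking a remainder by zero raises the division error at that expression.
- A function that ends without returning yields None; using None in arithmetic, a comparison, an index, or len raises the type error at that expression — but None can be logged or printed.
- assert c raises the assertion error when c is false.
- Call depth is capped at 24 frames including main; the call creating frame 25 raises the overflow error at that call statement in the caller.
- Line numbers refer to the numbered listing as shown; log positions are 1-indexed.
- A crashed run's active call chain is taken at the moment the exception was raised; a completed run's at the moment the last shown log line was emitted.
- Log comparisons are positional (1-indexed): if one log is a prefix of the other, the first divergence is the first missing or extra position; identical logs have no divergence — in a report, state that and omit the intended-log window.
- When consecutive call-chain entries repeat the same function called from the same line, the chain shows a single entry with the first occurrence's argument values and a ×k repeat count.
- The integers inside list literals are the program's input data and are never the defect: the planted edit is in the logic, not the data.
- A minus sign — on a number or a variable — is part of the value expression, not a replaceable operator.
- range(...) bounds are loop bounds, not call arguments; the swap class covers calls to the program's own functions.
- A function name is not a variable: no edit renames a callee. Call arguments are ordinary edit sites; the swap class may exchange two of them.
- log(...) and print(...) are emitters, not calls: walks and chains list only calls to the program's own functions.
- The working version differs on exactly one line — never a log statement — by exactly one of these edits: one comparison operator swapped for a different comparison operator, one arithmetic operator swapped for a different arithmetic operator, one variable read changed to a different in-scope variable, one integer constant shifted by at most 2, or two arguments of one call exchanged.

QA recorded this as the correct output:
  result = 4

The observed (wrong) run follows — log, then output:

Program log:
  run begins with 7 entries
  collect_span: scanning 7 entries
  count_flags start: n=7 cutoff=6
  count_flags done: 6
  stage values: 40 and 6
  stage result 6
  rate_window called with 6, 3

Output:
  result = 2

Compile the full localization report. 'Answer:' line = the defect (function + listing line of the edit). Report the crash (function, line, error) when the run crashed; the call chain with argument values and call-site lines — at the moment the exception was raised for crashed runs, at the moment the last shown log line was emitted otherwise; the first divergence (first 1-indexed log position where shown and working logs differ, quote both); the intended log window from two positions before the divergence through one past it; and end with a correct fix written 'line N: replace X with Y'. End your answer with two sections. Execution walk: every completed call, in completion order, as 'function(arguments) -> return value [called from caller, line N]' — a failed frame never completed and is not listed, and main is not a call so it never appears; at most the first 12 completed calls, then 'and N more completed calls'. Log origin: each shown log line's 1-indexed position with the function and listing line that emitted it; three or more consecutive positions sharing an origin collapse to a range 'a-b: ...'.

Answer: the defect is in count_flags at line 13.
Core observation: The earliest visible damage is log position 4 — 'count_flags done: 6' rather than the intended 'count_flags done: 3'.
Call chain: main -> rate_window(6, 3) (called at line 42).
First divergence: position 4; shown 'count_flags done: 6' vs intended 'count_flags done: 3'.
Intended log window:
  2: collect_span: scanning 7 entries
  3: count_flags start: n=7 cutoff=6
  4: count_flags done: 3
  5: stage values: 40 and 3
Execution walk:
  collect_span([10, 2, 5, 8, 8, 6, 1]) -> 40  [called from update_gauge, line 24]
  count_flags([10, 2, 5, 8, 8, 6, 1], 6) -> 6  [called from update_gauge, line 25]
  update_gauge([10, 2, 5, 8, 8, 6, 1], 6) -> 6  [called from main, line 40]
  rate_window(6, 3) -> 2  [called from main, line 42]
Log origins:
  1: from main, line 39
  2: from collect_span, line 2
  3: from count_flags, line 9
  4: from count_flags, line 14
  5: from update_gauge, line 26
  6: from main, line 41
  7: from rate_window, line 31
A correct fix: line 13: replace `2` with `1`.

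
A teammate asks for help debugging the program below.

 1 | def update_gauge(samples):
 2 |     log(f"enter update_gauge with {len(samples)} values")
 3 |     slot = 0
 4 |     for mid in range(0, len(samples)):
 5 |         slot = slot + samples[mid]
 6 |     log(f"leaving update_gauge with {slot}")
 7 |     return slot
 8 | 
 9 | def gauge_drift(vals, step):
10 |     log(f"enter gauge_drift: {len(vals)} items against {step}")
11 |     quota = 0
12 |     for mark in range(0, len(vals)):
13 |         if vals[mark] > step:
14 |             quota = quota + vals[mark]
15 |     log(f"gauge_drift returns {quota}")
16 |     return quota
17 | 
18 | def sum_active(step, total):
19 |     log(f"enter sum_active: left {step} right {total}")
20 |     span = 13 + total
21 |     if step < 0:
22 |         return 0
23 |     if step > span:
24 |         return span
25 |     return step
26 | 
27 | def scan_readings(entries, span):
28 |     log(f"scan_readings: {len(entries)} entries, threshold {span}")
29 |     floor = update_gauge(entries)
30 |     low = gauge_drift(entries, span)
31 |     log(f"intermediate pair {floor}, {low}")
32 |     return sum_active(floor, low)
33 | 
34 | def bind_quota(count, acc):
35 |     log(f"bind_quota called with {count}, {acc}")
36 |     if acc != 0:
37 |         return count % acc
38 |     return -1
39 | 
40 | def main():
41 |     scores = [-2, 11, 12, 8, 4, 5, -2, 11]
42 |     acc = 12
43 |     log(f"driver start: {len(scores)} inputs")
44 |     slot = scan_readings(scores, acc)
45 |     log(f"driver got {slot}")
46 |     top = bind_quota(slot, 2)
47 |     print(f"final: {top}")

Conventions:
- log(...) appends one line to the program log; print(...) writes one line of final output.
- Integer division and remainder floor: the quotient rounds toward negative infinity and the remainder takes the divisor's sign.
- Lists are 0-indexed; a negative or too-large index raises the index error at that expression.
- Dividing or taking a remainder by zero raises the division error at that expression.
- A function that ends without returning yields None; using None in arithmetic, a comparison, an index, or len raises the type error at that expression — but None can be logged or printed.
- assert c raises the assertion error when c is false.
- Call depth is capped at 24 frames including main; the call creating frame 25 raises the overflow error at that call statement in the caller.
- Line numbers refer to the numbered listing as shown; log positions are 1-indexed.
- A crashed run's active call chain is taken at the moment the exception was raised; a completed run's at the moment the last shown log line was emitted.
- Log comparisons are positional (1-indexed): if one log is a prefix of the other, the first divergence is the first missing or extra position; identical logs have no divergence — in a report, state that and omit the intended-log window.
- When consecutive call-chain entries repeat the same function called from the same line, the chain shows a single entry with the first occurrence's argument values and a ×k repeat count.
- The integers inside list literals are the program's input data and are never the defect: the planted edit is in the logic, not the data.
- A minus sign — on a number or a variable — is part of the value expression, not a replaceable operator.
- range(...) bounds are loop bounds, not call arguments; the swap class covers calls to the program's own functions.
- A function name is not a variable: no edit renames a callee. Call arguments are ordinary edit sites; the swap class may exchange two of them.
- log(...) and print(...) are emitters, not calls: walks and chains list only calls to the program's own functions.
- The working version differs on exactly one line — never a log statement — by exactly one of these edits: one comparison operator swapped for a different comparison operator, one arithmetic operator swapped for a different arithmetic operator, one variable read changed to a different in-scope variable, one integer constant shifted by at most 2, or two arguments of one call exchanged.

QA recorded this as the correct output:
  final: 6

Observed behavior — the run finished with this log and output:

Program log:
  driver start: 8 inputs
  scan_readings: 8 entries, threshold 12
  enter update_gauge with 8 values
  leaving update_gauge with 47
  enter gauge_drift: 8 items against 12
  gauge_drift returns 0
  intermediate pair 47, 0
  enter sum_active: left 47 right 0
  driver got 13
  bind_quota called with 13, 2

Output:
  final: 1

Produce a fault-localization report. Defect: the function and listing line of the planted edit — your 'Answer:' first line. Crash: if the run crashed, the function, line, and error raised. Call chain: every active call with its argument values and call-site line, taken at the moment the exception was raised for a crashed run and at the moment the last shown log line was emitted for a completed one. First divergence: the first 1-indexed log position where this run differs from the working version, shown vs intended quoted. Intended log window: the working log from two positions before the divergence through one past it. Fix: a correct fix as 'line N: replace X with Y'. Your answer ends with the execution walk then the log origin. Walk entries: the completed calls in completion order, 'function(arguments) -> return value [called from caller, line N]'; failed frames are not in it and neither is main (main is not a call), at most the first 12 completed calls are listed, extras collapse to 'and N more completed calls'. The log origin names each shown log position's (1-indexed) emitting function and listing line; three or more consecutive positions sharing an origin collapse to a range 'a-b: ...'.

Answer: the defect is in bind_quota at line 37.
Key fact: The two runs log identically and part ways only at the printed values.
Call chain: main -> bind_quota(13, 2) (called at line 46).
First divergence: none; the two logs match at every position.
Execution walk:
  update_gauge([-2, 11, 12, 8, 4, 5, -2, 11]) -> 47  [called from scan_readings, line 29]
  gauge_drift([-2, 11, 12, 8, 4, 5, -2, 11], 12) -> 0  [called from scan_readings, line 30]
  sum_active(47, 0) -> 13  [called from scan_readings, line 32]
  scan_readings([-2, 11, 12, 8, 4, 5, -2, 11], 12) -> 13  [called from main, line 44]
  bind_quota(13, 2) -> 1  [called from main, line 46]
Log origins:
  1: emitted by main (line 43)
  2: emitted by scan_readings (line 28)
  3: emitted by update_gauge (line 2)
  4: emitted by update_gauge (line 6)
  5: emitted by gauge_drift (line 10)
  6: emitted by gauge_drift (line 15)
  7: emitted by scan_readings (line 31)
  8: emitted by sum_active (line 19)
  9: emitted by main (line 45)
  10: emitted by bind_quota (line 35)
A correct fix: line 37: replace `%` with `//`.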